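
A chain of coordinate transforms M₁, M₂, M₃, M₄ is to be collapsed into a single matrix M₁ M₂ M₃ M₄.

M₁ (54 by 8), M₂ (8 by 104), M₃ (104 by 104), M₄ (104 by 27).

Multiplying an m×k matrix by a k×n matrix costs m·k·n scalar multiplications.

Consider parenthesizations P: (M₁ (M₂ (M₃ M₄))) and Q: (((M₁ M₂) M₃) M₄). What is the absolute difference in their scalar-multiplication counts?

454464

Order P = (M₁ (M₂ (M₃ M₄))): (M₃ M₄): 104×104 by 104×27 → 104×27, cost 104·104·27 = 292032; (M₂ (M₃ M₄)): 8×104 by 104×27 → 8×27, cost 8·104·27 = 22464; cumulative 314496; (M₁ (M₂ (M₃ M₄))): 54×8 by 8×27 → 54×27, cost 54·8·27 = 11664; cumulative 326160. Total 326160.
Order Q = (((M₁ M₂) M₃) M₄): (M₁ M₂): 54×8 by 8×104 → 54×104, cost 54·8·104 = 44928; ((M₁ M₂) M₃): 54×104 by 104×104 → 54×104, cost 54·104·104 = 584064; cumulative 628992; (((M₁ M₂) M₃) M₄): 54×104 by 104×27 → 54×27, cost 54·104·27 = 151632; cumulative 780624. Total 780624.
Difference: |326160 − 780624| = 454464.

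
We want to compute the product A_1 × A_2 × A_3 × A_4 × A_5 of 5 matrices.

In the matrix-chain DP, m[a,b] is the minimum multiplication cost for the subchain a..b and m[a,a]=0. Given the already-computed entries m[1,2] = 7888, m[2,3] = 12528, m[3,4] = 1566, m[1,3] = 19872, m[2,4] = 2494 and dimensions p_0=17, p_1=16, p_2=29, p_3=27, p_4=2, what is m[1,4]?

3038

m[1,4] = min over k∈[1,3] of m[1,k]+m[k+1,4]+p_{0}·p_k·p_{4}.
k=1: 0 + 2494 + 17·16·2 = 3038; k=2: 7888 + 1566 + 17·29·2 = 10440; k=3: 19872 + 0 + 17·27·2 = 20790.
Minimum: 3038 at k=1.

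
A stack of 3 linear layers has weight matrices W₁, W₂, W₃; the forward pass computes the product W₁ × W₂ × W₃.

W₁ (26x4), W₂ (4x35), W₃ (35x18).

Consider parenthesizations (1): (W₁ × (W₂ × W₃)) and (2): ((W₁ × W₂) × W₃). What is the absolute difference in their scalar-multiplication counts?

Order (1) = (W₁ × (W₂ × W₃)): (W₂ × W₃): 4×35 by 35×18 → 4×18, cost 4·35·18 = 2520; (W₁ × (W₂ × W₃)): 26×4 by 4×18 → 26×18, cost 26·4·18 = 1872; cumulative 4392. Total 4392.
Order (2) = ((W₁ × W₂) × W₃): (W₁ × W₂): 26×4 by 4×35 → 26×35, cost 26·4·35 = 3640; ((W₁ × W₂) × W₃): 26×35 by 35×18 → 26×18, cost 26·35·18 = 16380; cumulative 20020. Total 20020.
Difference: |4392 − 20020| = 15628.

15628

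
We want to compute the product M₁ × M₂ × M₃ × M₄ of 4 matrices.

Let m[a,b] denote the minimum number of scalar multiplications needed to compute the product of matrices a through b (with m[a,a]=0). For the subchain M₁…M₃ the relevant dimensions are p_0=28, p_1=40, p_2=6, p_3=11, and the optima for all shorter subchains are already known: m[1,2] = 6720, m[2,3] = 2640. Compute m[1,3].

m[1,3] = min over k∈[1,2] of m[1,k]+m[k+1,3]+p_{0}·p_k·p_{3}.
k=1: 0 + 2640 + 28·40·11 = 14960; k=2: 6720 + 0 + 28·6·11 = 8568.
Minimum: 8568 at k=2.

8568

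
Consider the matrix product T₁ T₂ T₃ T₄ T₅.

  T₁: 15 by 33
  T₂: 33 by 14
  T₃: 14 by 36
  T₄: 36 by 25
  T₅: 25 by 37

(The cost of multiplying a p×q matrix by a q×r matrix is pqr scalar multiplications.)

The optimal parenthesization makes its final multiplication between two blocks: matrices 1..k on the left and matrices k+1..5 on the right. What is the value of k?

4

Adjacent pairs: T₁T₂ = 15·33·14 = 6930; T₂T₃ = 33·14·36 = 16632; T₃T₄ = 14·36·25 = 12600; T₄T₅ = 36·25·37 = 33300.
Length 3: T₁..T₃: k=1: 0+16632+15·33·36=34452; k=2: 6930+0+15·14·36=14490 → min 14490 | T₂..T₄: k=2: 0+12600+33·14·25=24150; k=3: 16632+0+33·36·25=46332 → min 24150 | T₃..T₅: k=3: 0+33300+14·36·37=51948; k=4: 12600+0+14·25·37=25550 → min 25550.
Length 4: T₁..T₄: k=1: 0+24150+15·33·25=36525; k=2: 6930+12600+15·14·25=24780; k=3: 14490+0+15·36·25=27990 → min 24780 | T₂..T₅: k=2: 0+25550+33·14·37=42644; k=3: 16632+33300+33·36·37=93888; k=4: 24150+0+33·25·37=54675 → min 42644.
Top-level splits: k=1: (T₁..T₁)·(T₂..T₅) → 0+42644+15·33·37 = 60959; k=2: (T₁..T₂)·(T₃..T₅) → 6930+25550+15·14·37 = 40250; k=3: (T₁..T₃)·(T₄..T₅) → 14490+33300+15·36·37 = 67770; k=4: (T₁..T₄)·(T₅..T₅) → 24780+0+15·25·37 = 38655.
Best split is after T₄, i.e. k = 4.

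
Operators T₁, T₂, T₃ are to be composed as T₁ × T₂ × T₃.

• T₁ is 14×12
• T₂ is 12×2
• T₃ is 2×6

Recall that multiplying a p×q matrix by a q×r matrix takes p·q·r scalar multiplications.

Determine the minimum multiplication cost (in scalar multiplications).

Order (T₁ × (T₂ × T₃)): (T₂ × T₃): 12×2 by 2×6 → 12×6, cost 12·2·6 = 144; (T₁ × (T₂ × T₃)): 14×12 by 12×6 → 14×6, cost 14·12·6 = 1008; cumulative 1152. Total 1152.
Order ((T₁ × T₂) × T₃): (T₁ × T₂): 14×12 by 12×2 → 14×2, cost 14·12·2 = 336; ((T₁ × T₂) × T₃): 14×2 by 2×6 → 14×6, cost 14·2·6 = 168; cumulative 504. Total 504.
Minimum: 504.

504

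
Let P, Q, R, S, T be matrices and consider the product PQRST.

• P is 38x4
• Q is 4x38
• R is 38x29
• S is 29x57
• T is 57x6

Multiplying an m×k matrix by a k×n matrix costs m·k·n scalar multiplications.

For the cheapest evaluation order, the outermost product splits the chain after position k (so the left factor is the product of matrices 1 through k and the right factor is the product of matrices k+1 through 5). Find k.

Adjacent pairs: PQ = 38·4·38 = 5776; QR = 4·38·29 = 4408; RS = 38·29·57 = 62814; ST = 29·57·6 = 9918.
Length 3: P..R: k=1: 0+4408+38·4·29=8816; k=2: 5776+0+38·38·29=47652 → min 8816 | Q..S: k=2: 0+62814+4·38·57=71478; k=3: 4408+0+4·29·57=11020 → min 11020 | R..T: k=3: 0+9918+38·29·6=16530; k=4: 62814+0+38·57·6=75810 → min 16530.
Length 4: P..S: k=1: 0+11020+38·4·57=19684; k=2: 5776+62814+38·38·57=150898; k=3: 8816+0+38·29·57=71630 → min 19684 | Q..T: k=2: 0+16530+4·38·6=17442; k=3: 4408+9918+4·29·6=15022; k=4: 11020+0+4·57·6=12388 → min 12388.
Top-level splits: k=1: (P..P)·(Q..T) → 0+12388+38·4·6 = 13300; k=2: (P..Q)·(R..T) → 5776+16530+38·38·6 = 30970; k=3: (P..R)·(S..T) → 8816+9918+38·29·6 = 25346; k=4: (P..S)·(T..T) → 19684+0+38·57·6 = 32680.
Best split is after P, i.e. k = 1.

1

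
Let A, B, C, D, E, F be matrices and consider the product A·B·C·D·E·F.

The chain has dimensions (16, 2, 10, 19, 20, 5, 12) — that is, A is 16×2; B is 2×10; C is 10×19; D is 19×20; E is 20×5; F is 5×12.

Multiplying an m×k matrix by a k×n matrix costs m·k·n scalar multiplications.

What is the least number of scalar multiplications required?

1844

Adjacent pairs: AB = 16·2·10 = 320; BC = 2·10·19 = 380; CD = 10·19·20 = 3800; DE = 19·20·5 = 1900; EF = 20·5·12 = 1200.
Length 3: A..C: k=1: 0+380+16·2·19=988; k=2: 320+0+16·10·19=3360 → min 988 | B..D: k=2: 0+3800+2·10·20=4200; k=3: 380+0+2·19·20=1140 → min 1140 | C..E: k=3: 0+1900+10·19·5=2850; k=4: 3800+0+10·20·5=4800 → min 2850 | D..F: k=4: 0+1200+19·20·12=5760; k=5: 1900+0+19·5·12=3040 → min 3040.
Length 4: A..D: k=1: 0+1140+16·2·20=1780; k=2: 320+3800+16·10·20=7320; k=3: 988+0+16·19·20=7068 → min 1780 | B..E: k=2: 0+2850+2·10·5=2950; k=3: 380+1900+2·19·5=2470; k=4: 1140+0+2·20·5=1340 → min 1340 | C..F: k=3: 0+3040+10·19·12=5320; k=4: 3800+1200+10·20·12=7400; k=5: 2850+0+10·5·12=3450 → min 3450.
Length 5: A..E: k=1: 0+1340+16·2·5=1500; k=2: 320+2850+16·10·5=3970; k=3: 988+1900+16·19·5=4408; k=4: 1780+0+16·20·5=3380 → min 1500 | B..F: k=2: 0+3450+2·10·12=3690; k=3: 380+3040+2·19·12=3876; k=4: 1140+1200+2·20·12=2820; k=5: 1340+0+2·5·12=1460 → min 1460.
Length 6: A..F: k=1: 0+1460+16·2·12=1844; k=2: 320+3450+16·10·12=5690; k=3: 988+3040+16·19·12=7676; k=4: 1780+1200+16·20·12=6820; k=5: 1500+0+16·5·12=2460 → min 1844.
Optimal order: (A·((((B·C)·D)·E)·F)) with cost 1844.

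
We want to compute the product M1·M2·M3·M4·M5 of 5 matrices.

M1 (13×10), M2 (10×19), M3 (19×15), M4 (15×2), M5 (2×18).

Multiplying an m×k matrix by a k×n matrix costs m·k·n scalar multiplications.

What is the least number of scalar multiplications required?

Adjacent pairs: M1M2 = 13·10·19 = 2470; M2M3 = 10·19·15 = 2850; M3M4 = 19·15·2 = 570; M4M5 = 15·2·18 = 540.
Length 3: M1..M3: k=1: 0+2850+13·10·15=4800; k=2: 2470+0+13·19·15=6175 → min 4800 | M2..M4: k=2: 0+570+10·19·2=950; k=3: 2850+0+10·15·2=3150 → min 950 | M3..M5: k=3: 0+540+19·15·18=5670; k=4: 570+0+19·2·18=1254 → min 1254.
Length 4: M1..M4: k=1: 0+950+13·10·2=1210; k=2: 2470+570+13·19·2=3534; k=3: 4800+0+13·15·2=5190 → min 1210 | M2..M5: k=2: 0+1254+10·19·18=4674; k=3: 2850+540+10·15·18=6090; k=4: 950+0+10·2·18=1310 → min 1310.
Length 5: M1..M5: k=1: 0+1310+13·10·18=3650; k=2: 2470+1254+13·19·18=8170; k=3: 4800+540+13·15·18=8850; k=4: 1210+0+13·2·18=1678 → min 1678.
Optimal order: ((M1·(M2·(M3·M4)))·M5) with cost 1678.

1678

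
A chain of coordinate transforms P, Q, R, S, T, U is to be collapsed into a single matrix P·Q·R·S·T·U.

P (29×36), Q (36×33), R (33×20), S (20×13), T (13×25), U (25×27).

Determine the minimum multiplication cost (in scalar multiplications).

56550

Adjacent pairs: PQ = 29·36·33 = 34452; QR = 36·33·20 = 23760; RS = 33·20·13 = 8580; ST = 20·13·25 = 6500; TU = 13·25·27 = 8775.
Length 3: P..R: k=1: 0+23760+29·36·20=44640; k=2: 34452+0+29·33·20=53592 → min 44640 | Q..S: k=2: 0+8580+36·33·13=24024; k=3: 23760+0+36·20·13=33120 → min 24024 | R..T: k=3: 0+6500+33·20·25=23000; k=4: 8580+0+33·13·25=19305 → min 19305 | S..U: k=4: 0+8775+20·13·27=15795; k=5: 6500+0+20·25·27=20000 → min 15795.
Length 4: P..S: k=1: 0+24024+29·36·13=37596; k=2: 34452+8580+29·33·13=55473; k=3: 44640+0+29·20·13=52180 → min 37596 | Q..T: k=2: 0+19305+36·33·25=49005; k=3: 23760+6500+36·20·25=48260; k=4: 24024+0+36·13·25=35724 → min 35724 | R..U: k=3: 0+15795+33·20·27=33615; k=4: 8580+8775+33·13·27=28938; k=5: 19305+0+33·25·27=41580 → min 28938.
Length 5: P..T: k=1: 0+35724+29·36·25=61824; k=2: 34452+19305+29·33·25=77682; k=3: 44640+6500+29·20·25=65640; k=4: 37596+0+29·13·25=47021 → min 47021 | Q..U: k=2: 0+28938+36·33·27=61014; k=3: 23760+15795+36·20·27=58995; k=4: 24024+8775+36·13·27=45435; k=5: 35724+0+36·25·27=60024 → min 45435.
Length 6: P..U: k=1: 0+45435+29·36·27=73623; k=2: 34452+28938+29·33·27=89229; k=3: 44640+15795+29·20·27=76095; k=4: 37596+8775+29·13·27=56550; k=5: 47021+0+29·25·27=66596 → min 56550.
Optimal order: ((P·(Q·(R·S)))·(T·U)) with cost 56550.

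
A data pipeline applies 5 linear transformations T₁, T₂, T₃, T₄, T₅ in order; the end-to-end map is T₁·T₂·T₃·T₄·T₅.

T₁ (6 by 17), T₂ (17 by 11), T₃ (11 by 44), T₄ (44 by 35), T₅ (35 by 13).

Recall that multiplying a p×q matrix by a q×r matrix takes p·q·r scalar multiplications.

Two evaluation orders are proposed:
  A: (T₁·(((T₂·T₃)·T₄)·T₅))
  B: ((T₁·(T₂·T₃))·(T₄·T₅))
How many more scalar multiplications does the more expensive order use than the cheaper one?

7301

Order A = (T₁·(((T₂·T₃)·T₄)·T₅)): (T₂·T₃): 17×11 by 11×44 → 17×44, cost 17·11·44 = 8228; ((T₂·T₃)·T₄): 17×44 by 44×35 → 17×35, cost 17·44·35 = 26180; cumulative 34408; (((T₂·T₃)·T₄)·T₅): 17×35 by 35×13 → 17×13, cost 17·35·13 = 7735; cumulative 42143; (T₁·(((T₂·T₃)·T₄)·T₅)): 6×17 by 17×13 → 6×13, cost 6·17·13 = 1326; cumulative 43469. Total 43469.
Order B = ((T₁·(T₂·T₃))·(T₄·T₅)): (T₂·T₃): 17×11 by 11×44 → 17×44, cost 17·11·44 = 8228; (T₁·(T₂·T₃)): 6×17 by 17×44 → 6×44, cost 6·17·44 = 4488; cumulative 12716; (T₄·T₅): 44×35 by 35×13 → 44×13, cost 44·35·13 = 20020; ((T₁·(T₂·T₃))·(T₄·T₅)): 6×44 by 44×13 → 6×13, cost 6·44·13 = 3432; cumulative 36168. Total 36168.
Difference: |43469 − 36168| = 7301.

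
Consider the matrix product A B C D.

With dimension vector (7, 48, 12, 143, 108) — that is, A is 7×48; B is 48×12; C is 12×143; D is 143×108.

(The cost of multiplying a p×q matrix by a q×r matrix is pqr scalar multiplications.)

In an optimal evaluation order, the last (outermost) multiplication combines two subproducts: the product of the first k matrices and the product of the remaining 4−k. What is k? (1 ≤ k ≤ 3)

Adjacent pairs: AB = 7·48·12 = 4032; BC = 48·12·143 = 82368; CD = 12·143·108 = 185328.
Length 3: A..C: k=1: 0+82368+7·48·143=130416; k=2: 4032+0+7·12·143=16044 → min 16044 | B..D: k=2: 0+185328+48·12·108=247536; k=3: 82368+0+48·143·108=823680 → min 247536.
Top-level splits: k=1: (A..A)·(B..D) → 0+247536+7·48·108 = 283824; k=2: (A..B)·(C..D) → 4032+185328+7·12·108 = 198432; k=3: (A..C)·(D..D) → 16044+0+7·143·108 = 124152.
Best split is after C, i.e. k = 3.

3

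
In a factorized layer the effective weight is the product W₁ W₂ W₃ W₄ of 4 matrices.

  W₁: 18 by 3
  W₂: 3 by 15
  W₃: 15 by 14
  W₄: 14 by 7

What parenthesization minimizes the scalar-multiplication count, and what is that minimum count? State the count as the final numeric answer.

1302

Adjacent pairs: W₁W₂ = 18·3·15 = 810; W₂W₃ = 3·15·14 = 630; W₃W₄ = 15·14·7 = 1470.
Length 3: W₁..W₃: k=1: 0+630+18·3·14=1386; k=2: 810+0+18·15·14=4590 → min 1386 | W₂..W₄: k=2: 0+1470+3·15·7=1785; k=3: 630+0+3·14·7=924 → min 924.
Length 4: W₁..W₄: k=1: 0+924+18·3·7=1302; k=2: 810+1470+18·15·7=4170; k=3: 1386+0+18·14·7=3150 → min 1302.
Optimal parenthesization: (W₁ ((W₂ W₃) W₄)) with cost 1302.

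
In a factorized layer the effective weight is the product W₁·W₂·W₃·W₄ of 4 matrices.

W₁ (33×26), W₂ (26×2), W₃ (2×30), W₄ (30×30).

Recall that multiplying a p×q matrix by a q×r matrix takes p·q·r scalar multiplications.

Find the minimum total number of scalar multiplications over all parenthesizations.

Adjacent pairs: W₁W₂ = 33·26·2 = 1716; W₂W₃ = 26·2·30 = 1560; W₃W₄ = 2·30·30 = 1800.
Length 3: W₁..W₃: k=1: 0+1560+33·26·30=27300; k=2: 1716+0+33·2·30=3696 → min 3696 | W₂..W₄: k=2: 0+1800+26·2·30=3360; k=3: 1560+0+26·30·30=24960 → min 3360.
Length 4: W₁..W₄: k=1: 0+3360+33·26·30=29100; k=2: 1716+1800+33·2·30=5496; k=3: 3696+0+33·30·30=33396 → min 5496.
Optimal order: ((W₁·W₂)·(W₃·W₄)) with cost 5496.

5496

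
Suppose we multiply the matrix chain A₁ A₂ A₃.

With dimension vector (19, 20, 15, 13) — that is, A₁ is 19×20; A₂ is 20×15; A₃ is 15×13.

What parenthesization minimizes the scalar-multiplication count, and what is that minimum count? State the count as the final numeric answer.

(A₁ (A₂ A₃)): cost 8840.
((A₁ A₂) A₃): cost 9405.
Optimal: (A₁ (A₂ A₃)) with cost 8840.

8840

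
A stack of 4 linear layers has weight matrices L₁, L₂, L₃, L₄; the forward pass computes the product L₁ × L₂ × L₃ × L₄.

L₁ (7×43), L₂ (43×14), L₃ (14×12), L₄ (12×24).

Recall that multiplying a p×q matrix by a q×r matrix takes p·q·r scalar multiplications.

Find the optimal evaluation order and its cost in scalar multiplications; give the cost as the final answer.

Adjacent pairs: L₁L₂ = 7·43·14 = 4214; L₂L₃ = 43·14·12 = 7224; L₃L₄ = 14·12·24 = 4032.
Length 3: L₁..L₃: k=1: 0+7224+7·43·12=10836; k=2: 4214+0+7·14·12=5390 → min 5390 | L₂..L₄: k=2: 0+4032+43·14·24=18480; k=3: 7224+0+43·12·24=19608 → min 18480.
Length 4: L₁..L₄: k=1: 0+18480+7·43·24=25704; k=2: 4214+4032+7·14·24=10598; k=3: 5390+0+7·12·24=7406 → min 7406.
Optimal parenthesization: (((L₁ × L₂) × L₃) × L₄) with cost 7406.

7406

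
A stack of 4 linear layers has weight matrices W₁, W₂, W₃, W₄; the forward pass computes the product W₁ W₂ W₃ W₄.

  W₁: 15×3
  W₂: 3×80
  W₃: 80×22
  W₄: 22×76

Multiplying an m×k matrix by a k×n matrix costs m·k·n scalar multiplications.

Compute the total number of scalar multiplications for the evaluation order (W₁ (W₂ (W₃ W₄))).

155420

(W₃ W₄): 80×22 by 22×76 → 80×76, cost 80·22·76 = 133760
(W₂ (W₃ W₄)): 3×80 by 80×76 → 3×76, cost 3·80·76 = 18240; cumulative 152000
(W₁ (W₂ (W₃ W₄))): 15×3 by 3×76 → 15×76, cost 15·3·76 = 3420; cumulative 155420
Total: 155420 scalar multiplications.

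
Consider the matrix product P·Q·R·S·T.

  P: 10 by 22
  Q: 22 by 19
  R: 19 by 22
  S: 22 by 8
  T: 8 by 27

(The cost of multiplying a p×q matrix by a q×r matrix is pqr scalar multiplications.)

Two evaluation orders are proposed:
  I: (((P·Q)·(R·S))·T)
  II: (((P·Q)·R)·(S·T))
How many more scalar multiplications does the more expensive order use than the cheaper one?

7848

Order I = (((P·Q)·(R·S))·T): (P·Q): 10×22 by 22×19 → 10×19, cost 10·22·19 = 4180; (R·S): 19×22 by 22×8 → 19×8, cost 19·22·8 = 3344; ((P·Q)·(R·S)): 10×19 by 19×8 → 10×8, cost 10·19·8 = 1520; cumulative 9044; (((P·Q)·(R·S))·T): 10×8 by 8×27 → 10×27, cost 10·8·27 = 2160; cumulative 11204. Total 11204.
Order II = (((P·Q)·R)·(S·T)): (P·Q): 10×22 by 22×19 → 10×19, cost 10·22·19 = 4180; ((P·Q)·R): 10×19 by 19×22 → 10×22, cost 10·19·22 = 4180; cumulative 8360; (S·T): 22×8 by 8×27 → 22×27, cost 22·8·27 = 4752; (((P·Q)·R)·(S·T)): 10×22 by 22×27 → 10×27, cost 10·22·27 = 5940; cumulative 19052. Total 19052.
Difference: |11204 − 19052| = 7848.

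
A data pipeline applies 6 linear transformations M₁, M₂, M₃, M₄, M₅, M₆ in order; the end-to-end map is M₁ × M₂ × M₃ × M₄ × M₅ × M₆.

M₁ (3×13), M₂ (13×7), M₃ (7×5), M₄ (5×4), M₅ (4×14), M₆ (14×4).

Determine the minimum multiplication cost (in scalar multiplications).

710

Adjacent pairs: M₁M₂ = 3·13·7 = 273; M₂M₃ = 13·7·5 = 455; M₃M₄ = 7·5·4 = 140; M₄M₅ = 5·4·14 = 280; M₅M₆ = 4·14·4 = 224.
Length 3: M₁..M₃: k=1: 0+455+3·13·5=650; k=2: 273+0+3·7·5=378 → min 378 | M₂..M₄: k=2: 0+140+13·7·4=504; k=3: 455+0+13·5·4=715 → min 504 | M₃..M₅: k=3: 0+280+7·5·14=770; k=4: 140+0+7·4·14=532 → min 532 | M₄..M₆: k=4: 0+224+5·4·4=304; k=5: 280+0+5·14·4=560 → min 304.
Length 4: M₁..M₄: k=1: 0+504+3·13·4=660; k=2: 273+140+3·7·4=497; k=3: 378+0+3·5·4=438 → min 438 | M₂..M₅: k=2: 0+532+13·7·14=1806; k=3: 455+280+13·5·14=1645; k=4: 504+0+13·4·14=1232 → min 1232 | M₃..M₆: k=3: 0+304+7·5·4=444; k=4: 140+224+7·4·4=476; k=5: 532+0+7·14·4=924 → min 444.
Length 5: M₁..M₅: k=1: 0+1232+3·13·14=1778; k=2: 273+532+3·7·14=1099; k=3: 378+280+3·5·14=868; k=4: 438+0+3·4·14=606 → min 606 | M₂..M₆: k=2: 0+444+13·7·4=808; k=3: 455+304+13·5·4=1019; k=4: 504+224+13·4·4=936; k=5: 1232+0+13·14·4=1960 → min 808.
Length 6: M₁..M₆: k=1: 0+808+3·13·4=964; k=2: 273+444+3·7·4=801; k=3: 378+304+3·5·4=742; k=4: 438+224+3·4·4=710; k=5: 606+0+3·14·4=774 → min 710.
Optimal order: ((((M₁ × M₂) × M₃) × M₄) × (M₅ × M₆)) with cost 710.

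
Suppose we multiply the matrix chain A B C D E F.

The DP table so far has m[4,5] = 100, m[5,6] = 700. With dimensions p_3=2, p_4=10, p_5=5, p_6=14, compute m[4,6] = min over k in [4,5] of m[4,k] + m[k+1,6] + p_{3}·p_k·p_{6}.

m[4,6] = min over k∈[4,5] of m[4,k]+m[k+1,6]+p_{3}·p_k·p_{6}.
k=4: 0 + 700 + 2·10·14 = 980; k=5: 100 + 0 + 2·5·14 = 240.
Minimum: 240 at k=5.

240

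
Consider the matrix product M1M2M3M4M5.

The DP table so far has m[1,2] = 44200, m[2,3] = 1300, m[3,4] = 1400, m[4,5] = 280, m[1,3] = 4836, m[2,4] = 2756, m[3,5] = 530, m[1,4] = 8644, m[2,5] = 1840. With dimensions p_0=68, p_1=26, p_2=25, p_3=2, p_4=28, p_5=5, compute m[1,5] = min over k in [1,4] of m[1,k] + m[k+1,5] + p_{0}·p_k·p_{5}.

5796

m[1,5] = min over k∈[1,4] of m[1,k]+m[k+1,5]+p_{0}·p_k·p_{5}.
k=1: 0 + 1840 + 68·26·5 = 10680; k=2: 44200 + 530 + 68·25·5 = 53230; k=3: 4836 + 280 + 68·2·5 = 5796; k=4: 8644 + 0 + 68·28·5 = 18164.
Minimum: 5796 at k=3.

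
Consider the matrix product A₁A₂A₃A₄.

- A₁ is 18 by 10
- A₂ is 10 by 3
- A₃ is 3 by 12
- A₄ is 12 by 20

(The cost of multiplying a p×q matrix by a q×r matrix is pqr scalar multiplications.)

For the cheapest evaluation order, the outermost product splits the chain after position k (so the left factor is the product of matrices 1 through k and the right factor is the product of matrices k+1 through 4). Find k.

Adjacent pairs: A₁A₂ = 18·10·3 = 540; A₂A₃ = 10·3·12 = 360; A₃A₄ = 3·12·20 = 720.
Length 3: A₁..A₃: k=1: 0+360+18·10·12=2520; k=2: 540+0+18·3·12=1188 → min 1188 | A₂..A₄: k=2: 0+720+10·3·20=1320; k=3: 360+0+10·12·20=2760 → min 1320.
Top-level splits: k=1: (A₁..A₁)·(A₂..A₄) → 0+1320+18·10·20 = 4920; k=2: (A₁..A₂)·(A₃..A₄) → 540+720+18·3·20 = 2340; k=3: (A₁..A₃)·(A₄..A₄) → 1188+0+18·12·20 = 5508.
Best split is after A₂, i.e. k = 2.

2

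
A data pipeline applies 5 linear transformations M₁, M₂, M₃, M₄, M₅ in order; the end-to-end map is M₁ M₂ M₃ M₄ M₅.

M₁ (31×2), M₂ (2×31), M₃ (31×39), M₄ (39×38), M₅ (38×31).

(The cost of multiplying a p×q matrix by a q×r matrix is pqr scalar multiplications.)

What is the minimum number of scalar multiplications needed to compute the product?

9660

Adjacent pairs: M₁M₂ = 31·2·31 = 1922; M₂M₃ = 2·31·39 = 2418; M₃M₄ = 31·39·38 = 45942; M₄M₅ = 39·38·31 = 45942.
Length 3: M₁..M₃: k=1: 0+2418+31·2·39=4836; k=2: 1922+0+31·31·39=39401 → min 4836 | M₂..M₄: k=2: 0+45942+2·31·38=48298; k=3: 2418+0+2·39·38=5382 → min 5382 | M₃..M₅: k=3: 0+45942+31·39·31=83421; k=4: 45942+0+31·38·31=82460 → min 82460.
Length 4: M₁..M₄: k=1: 0+5382+31·2·38=7738; k=2: 1922+45942+31·31·38=84382; k=3: 4836+0+31·39·38=50778 → min 7738 | M₂..M₅: k=2: 0+82460+2·31·31=84382; k=3: 2418+45942+2·39·31=50778; k=4: 5382+0+2·38·31=7738 → min 7738.
Length 5: M₁..M₅: k=1: 0+7738+31·2·31=9660; k=2: 1922+82460+31·31·31=114173; k=3: 4836+45942+31·39·31=88257; k=4: 7738+0+31·38·31=44256 → min 9660.
Optimal order: (M₁ (((M₂ M₃) M₄) M₅)) with cost 9660.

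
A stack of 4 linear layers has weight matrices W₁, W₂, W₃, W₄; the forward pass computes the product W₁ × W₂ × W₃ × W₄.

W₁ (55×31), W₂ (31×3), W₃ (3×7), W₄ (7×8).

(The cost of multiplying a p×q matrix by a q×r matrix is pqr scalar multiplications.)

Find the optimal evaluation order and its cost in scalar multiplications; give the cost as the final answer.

6603

Adjacent pairs: W₁W₂ = 55·31·3 = 5115; W₂W₃ = 31·3·7 = 651; W₃W₄ = 3·7·8 = 168.
Length 3: W₁..W₃: k=1: 0+651+55·31·7=12586; k=2: 5115+0+55·3·7=6270 → min 6270 | W₂..W₄: k=2: 0+168+31·3·8=912; k=3: 651+0+31·7·8=2387 → min 912.
Length 4: W₁..W₄: k=1: 0+912+55·31·8=14552; k=2: 5115+168+55·3·8=6603; k=3: 6270+0+55·7·8=9350 → min 6603.
Optimal parenthesization: ((W₁ × W₂) × (W₃ × W₄)) with cost 6603.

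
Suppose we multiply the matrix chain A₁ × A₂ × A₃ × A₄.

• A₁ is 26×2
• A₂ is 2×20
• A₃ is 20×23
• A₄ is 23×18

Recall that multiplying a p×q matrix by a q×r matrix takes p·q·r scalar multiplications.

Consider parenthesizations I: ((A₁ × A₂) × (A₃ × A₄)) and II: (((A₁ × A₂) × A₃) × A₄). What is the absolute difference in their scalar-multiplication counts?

Order I = ((A₁ × A₂) × (A₃ × A₄)): (A₁ × A₂): 26×2 by 2×20 → 26×20, cost 26·2·20 = 1040; (A₃ × A₄): 20×23 by 23×18 → 20×18, cost 20·23·18 = 8280; ((A₁ × A₂) × (A₃ × A₄)): 26×20 by 20×18 → 26×18, cost 26·20·18 = 9360; cumulative 18680. Total 18680.
Order II = (((A₁ × A₂) × A₃) × A₄): (A₁ × A₂): 26×2 by 2×20 → 26×20, cost 26·2·20 = 1040; ((A₁ × A₂) × A₃): 26×20 by 20×23 → 26×23, cost 26·20·23 = 11960; cumulative 13000; (((A₁ × A₂) × A₃) × A₄): 26×23 by 23×18 → 26×18, cost 26·23·18 = 10764; cumulative 23764. Total 23764.
Difference: |18680 − 23764| = 5084.

5084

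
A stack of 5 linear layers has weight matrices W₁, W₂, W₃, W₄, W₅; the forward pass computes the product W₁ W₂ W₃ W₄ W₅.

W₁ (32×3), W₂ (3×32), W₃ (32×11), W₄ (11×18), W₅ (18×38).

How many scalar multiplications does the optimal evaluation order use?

7350

Adjacent pairs: W₁W₂ = 32·3·32 = 3072; W₂W₃ = 3·32·11 = 1056; W₃W₄ = 32·11·18 = 6336; W₄W₅ = 11·18·38 = 7524.
Length 3: W₁..W₃: k=1: 0+1056+32·3·11=2112; k=2: 3072+0+32·32·11=14336 → min 2112 | W₂..W₄: k=2: 0+6336+3·32·18=8064; k=3: 1056+0+3·11·18=1650 → min 1650 | W₃..W₅: k=3: 0+7524+32·11·38=20900; k=4: 6336+0+32·18·38=28224 → min 20900.
Length 4: W₁..W₄: k=1: 0+1650+32·3·18=3378; k=2: 3072+6336+32·32·18=27840; k=3: 2112+0+32·11·18=8448 → min 3378 | W₂..W₅: k=2: 0+20900+3·32·38=24548; k=3: 1056+7524+3·11·38=9834; k=4: 1650+0+3·18·38=3702 → min 3702.
Length 5: W₁..W₅: k=1: 0+3702+32·3·38=7350; k=2: 3072+20900+32·32·38=62884; k=3: 2112+7524+32·11·38=23012; k=4: 3378+0+32·18·38=25266 → min 7350.
Optimal order: (W₁ (((W₂ W₃) W₄) W₅)) with cost 7350.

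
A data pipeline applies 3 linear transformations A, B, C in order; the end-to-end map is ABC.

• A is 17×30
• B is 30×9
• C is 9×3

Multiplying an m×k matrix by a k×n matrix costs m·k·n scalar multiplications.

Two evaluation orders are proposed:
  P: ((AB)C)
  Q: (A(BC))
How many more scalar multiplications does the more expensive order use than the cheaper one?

Order P = ((AB)C): (AB): 17×30 by 30×9 → 17×9, cost 17·30·9 = 4590; ((AB)C): 17×9 by 9×3 → 17×3, cost 17·9·3 = 459; cumulative 5049. Total 5049.
Order Q = (A(BC)): (BC): 30×9 by 9×3 → 30×3, cost 30·9·3 = 810; (A(BC)): 17×30 by 30×3 → 17×3, cost 17·30·3 = 1530; cumulative 2340. Total 2340.
Difference: |5049 − 2340| = 2709.

2709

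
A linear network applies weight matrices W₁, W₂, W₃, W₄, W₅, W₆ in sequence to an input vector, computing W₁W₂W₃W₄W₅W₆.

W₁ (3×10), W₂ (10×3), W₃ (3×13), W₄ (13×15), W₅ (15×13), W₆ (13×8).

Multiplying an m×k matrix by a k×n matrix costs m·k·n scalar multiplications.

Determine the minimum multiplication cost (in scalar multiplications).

Adjacent pairs: W₁W₂ = 3·10·3 = 90; W₂W₃ = 10·3·13 = 390; W₃W₄ = 3·13·15 = 585; W₄W₅ = 13·15·13 = 2535; W₅W₆ = 15·13·8 = 1560.
Length 3: W₁..W₃: k=1: 0+390+3·10·13=780; k=2: 90+0+3·3·13=207 → min 207 | W₂..W₄: k=2: 0+585+10·3·15=1035; k=3: 390+0+10·13·15=2340 → min 1035 | W₃..W₅: k=3: 0+2535+3·13·13=3042; k=4: 585+0+3·15·13=1170 → min 1170 | W₄..W₆: k=4: 0+1560+13·15·8=3120; k=5: 2535+0+13·13·8=3887 → min 3120.
Length 4: W₁..W₄: k=1: 0+1035+3·10·15=1485; k=2: 90+585+3·3·15=810; k=3: 207+0+3·13·15=792 → min 792 | W₂..W₅: k=2: 0+1170+10·3·13=1560; k=3: 390+2535+10·13·13=4615; k=4: 1035+0+10·15·13=2985 → min 1560 | W₃..W₆: k=3: 0+3120+3·13·8=3432; k=4: 585+1560+3·15·8=2505; k=5: 1170+0+3·13·8=1482 → min 1482.
Length 5: W₁..W₅: k=1: 0+1560+3·10·13=1950; k=2: 90+1170+3·3·13=1377; k=3: 207+2535+3·13·13=3249; k=4: 792+0+3·15·13=1377 → min 1377 | W₂..W₆: k=2: 0+1482+10·3·8=1722; k=3: 390+3120+10·13·8=4550; k=4: 1035+1560+10·15·8=3795; k=5: 1560+0+10·13·8=2600 → min 1722.
Length 6: W₁..W₆: k=1: 0+1722+3·10·8=1962; k=2: 90+1482+3·3·8=1644; k=3: 207+3120+3·13·8=3639; k=4: 792+1560+3·15·8=2712; k=5: 1377+0+3·13·8=1689 → min 1644.
Optimal order: ((W₁W₂)(((W₃W₄)W₅)W₆)) with cost 1644.

1644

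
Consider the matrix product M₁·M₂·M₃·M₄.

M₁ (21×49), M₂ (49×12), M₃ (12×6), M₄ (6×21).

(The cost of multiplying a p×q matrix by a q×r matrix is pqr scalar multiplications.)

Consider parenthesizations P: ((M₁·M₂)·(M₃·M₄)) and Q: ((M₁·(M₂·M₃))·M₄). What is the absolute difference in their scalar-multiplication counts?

6804

Order P = ((M₁·M₂)·(M₃·M₄)): (M₁·M₂): 21×49 by 49×12 → 21×12, cost 21·49·12 = 12348; (M₃·M₄): 12×6 by 6×21 → 12×21, cost 12·6·21 = 1512; ((M₁·M₂)·(M₃·M₄)): 21×12 by 12×21 → 21×21, cost 21·12·21 = 5292; cumulative 19152. Total 19152.
Order Q = ((M₁·(M₂·M₃))·M₄): (M₂·M₃): 49×12 by 12×6 → 49×6, cost 49·12·6 = 3528; (M₁·(M₂·M₃)): 21×49 by 49×6 → 21×6, cost 21·49·6 = 6174; cumulative 9702; ((M₁·(M₂·M₃))·M₄): 21×6 by 6×21 → 21×21, cost 21·6·21 = 2646; cumulative 12348. Total 12348.
Difference: |19152 − 12348| = 6804.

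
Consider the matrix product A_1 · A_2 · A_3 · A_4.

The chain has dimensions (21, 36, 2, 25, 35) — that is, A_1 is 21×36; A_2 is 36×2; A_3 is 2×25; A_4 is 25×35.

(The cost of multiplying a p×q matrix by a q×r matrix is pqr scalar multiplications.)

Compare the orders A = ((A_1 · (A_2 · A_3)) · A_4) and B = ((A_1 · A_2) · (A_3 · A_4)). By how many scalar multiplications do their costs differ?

34343

Order A = ((A_1 · (A_2 · A_3)) · A_4): (A_2 · A_3): 36×2 by 2×25 → 36×25, cost 36·2·25 = 1800; (A_1 · (A_2 · A_3)): 21×36 by 36×25 → 21×25, cost 21·36·25 = 18900; cumulative 20700; ((A_1 · (A_2 · A_3)) · A_4): 21×25 by 25×35 → 21×35, cost 21·25·35 = 18375; cumulative 39075. Total 39075.
Order B = ((A_1 · A_2) · (A_3 · A_4)): (A_1 · A_2): 21×36 by 36×2 → 21×2, cost 21·36·2 = 1512; (A_3 · A_4): 2×25 by 25×35 → 2×35, cost 2·25·35 = 1750; ((A_1 · A_2) · (A_3 · A_4)): 21×2 by 2×35 → 21×35, cost 21·2·35 = 1470; cumulative 4732. Total 4732.
Difference: |39075 − 4732| = 34343.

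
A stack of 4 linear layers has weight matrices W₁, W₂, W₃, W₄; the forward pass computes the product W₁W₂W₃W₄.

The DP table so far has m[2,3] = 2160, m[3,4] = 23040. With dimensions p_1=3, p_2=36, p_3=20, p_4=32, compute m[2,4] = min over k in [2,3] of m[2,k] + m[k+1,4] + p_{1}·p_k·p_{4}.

4080

m[2,4] = min over k∈[2,3] of m[2,k]+m[k+1,4]+p_{1}·p_k·p_{4}.
k=2: 0 + 23040 + 3·36·32 = 26496; k=3: 2160 + 0 + 3·20·32 = 4080.
Minimum: 4080 at k=3.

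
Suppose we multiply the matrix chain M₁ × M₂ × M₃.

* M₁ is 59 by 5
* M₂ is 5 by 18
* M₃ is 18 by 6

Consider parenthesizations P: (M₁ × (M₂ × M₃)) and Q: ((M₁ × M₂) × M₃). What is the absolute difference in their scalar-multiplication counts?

Order P = (M₁ × (M₂ × M₃)): (M₂ × M₃): 5×18 by 18×6 → 5×6, cost 5·18·6 = 540; (M₁ × (M₂ × M₃)): 59×5 by 5×6 → 59×6, cost 59·5·6 = 1770; cumulative 2310. Total 2310.
Order Q = ((M₁ × M₂) × M₃): (M₁ × M₂): 59×5 by 5×18 → 59×18, cost 59·5·18 = 5310; ((M₁ × M₂) × M₃): 59×18 by 18×6 → 59×6, cost 59·18·6 = 6372; cumulative 11682. Total 11682.
Difference: |2310 − 11682| = 9372.

9372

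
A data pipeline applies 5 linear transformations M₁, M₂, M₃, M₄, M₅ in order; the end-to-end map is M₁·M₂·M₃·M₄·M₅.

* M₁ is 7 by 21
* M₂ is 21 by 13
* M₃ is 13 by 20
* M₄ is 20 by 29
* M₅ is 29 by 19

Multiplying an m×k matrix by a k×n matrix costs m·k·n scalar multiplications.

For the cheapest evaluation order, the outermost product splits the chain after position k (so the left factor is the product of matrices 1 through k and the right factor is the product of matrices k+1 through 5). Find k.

4

Adjacent pairs: M₁M₂ = 7·21·13 = 1911; M₂M₃ = 21·13·20 = 5460; M₃M₄ = 13·20·29 = 7540; M₄M₅ = 20·29·19 = 11020.
Length 3: M₁..M₃: k=1: 0+5460+7·21·20=8400; k=2: 1911+0+7·13·20=3731 → min 3731 | M₂..M₄: k=2: 0+7540+21·13·29=15457; k=3: 5460+0+21·20·29=17640 → min 15457 | M₃..M₅: k=3: 0+11020+13·20·19=15960; k=4: 7540+0+13·29·19=14703 → min 14703.
Length 4: M₁..M₄: k=1: 0+15457+7·21·29=19720; k=2: 1911+7540+7·13·29=12090; k=3: 3731+0+7·20·29=7791 → min 7791 | M₂..M₅: k=2: 0+14703+21·13·19=19890; k=3: 5460+11020+21·20·19=24460; k=4: 15457+0+21·29·19=27028 → min 19890.
Top-level splits: k=1: (M₁..M₁)·(M₂..M₅) → 0+19890+7·21·19 = 22683; k=2: (M₁..M₂)·(M₃..M₅) → 1911+14703+7·13·19 = 18343; k=3: (M₁..M₃)·(M₄..M₅) → 3731+11020+7·20·19 = 17411; k=4: (M₁..M₄)·(M₅..M₅) → 7791+0+7·29·19 = 11648.
Best split is after M₄, i.e. k = 4.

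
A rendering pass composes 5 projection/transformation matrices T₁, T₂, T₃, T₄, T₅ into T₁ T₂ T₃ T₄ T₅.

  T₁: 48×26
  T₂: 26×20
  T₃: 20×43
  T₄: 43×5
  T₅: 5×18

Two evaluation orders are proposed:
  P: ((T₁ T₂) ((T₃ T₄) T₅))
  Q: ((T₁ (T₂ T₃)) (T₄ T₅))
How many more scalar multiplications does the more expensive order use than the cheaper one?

Order P = ((T₁ T₂) ((T₃ T₄) T₅)): (T₁ T₂): 48×26 by 26×20 → 48×20, cost 48·26·20 = 24960; (T₃ T₄): 20×43 by 43×5 → 20×5, cost 20·43·5 = 4300; ((T₃ T₄) T₅): 20×5 by 5×18 → 20×18, cost 20·5·18 = 1800; cumulative 6100; ((T₁ T₂) ((T₃ T₄) T₅)): 48×20 by 20×18 → 48×18, cost 48·20·18 = 17280; cumulative 48340. Total 48340.
Order Q = ((T₁ (T₂ T₃)) (T₄ T₅)): (T₂ T₃): 26×20 by 20×43 → 26×43, cost 26·20·43 = 22360; (T₁ (T₂ T₃)): 48×26 by 26×43 → 48×43, cost 48·26·43 = 53664; cumulative 76024; (T₄ T₅): 43×5 by 5×18 → 43×18, cost 43·5·18 = 3870; ((T₁ (T₂ T₃)) (T₄ T₅)): 48×43 by 43×18 → 48×18, cost 48·43·18 = 37152; cumulative 117046. Total 117046.
Difference: |48340 − 117046| = 68706.

68706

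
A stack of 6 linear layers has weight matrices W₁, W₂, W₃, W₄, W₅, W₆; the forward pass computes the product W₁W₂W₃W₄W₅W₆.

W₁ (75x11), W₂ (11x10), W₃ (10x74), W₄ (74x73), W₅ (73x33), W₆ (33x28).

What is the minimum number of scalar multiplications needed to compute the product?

Adjacent pairs: W₁W₂ = 75·11·10 = 8250; W₂W₃ = 11·10·74 = 8140; W₃W₄ = 10·74·73 = 54020; W₄W₅ = 74·73·33 = 178266; W₅W₆ = 73·33·28 = 67452.
Length 3: W₁..W₃: k=1: 0+8140+75·11·74=69190; k=2: 8250+0+75·10·74=63750 → min 63750 | W₂..W₄: k=2: 0+54020+11·10·73=62050; k=3: 8140+0+11·74·73=67562 → min 62050 | W₃..W₅: k=3: 0+178266+10·74·33=202686; k=4: 54020+0+10·73·33=78110 → min 78110 | W₄..W₆: k=4: 0+67452+74·73·28=218708; k=5: 178266+0+74·33·28=246642 → min 218708.
Length 4: W₁..W₄: k=1: 0+62050+75·11·73=122275; k=2: 8250+54020+75·10·73=117020; k=3: 63750+0+75·74·73=468900 → min 117020 | W₂..W₅: k=2: 0+78110+11·10·33=81740; k=3: 8140+178266+11·74·33=213268; k=4: 62050+0+11·73·33=88549 → min 81740 | W₃..W₆: k=3: 0+218708+10·74·28=239428; k=4: 54020+67452+10·73·28=141912; k=5: 78110+0+10·33·28=87350 → min 87350.
Length 5: W₁..W₅: k=1: 0+81740+75·11·33=108965; k=2: 8250+78110+75·10·33=111110; k=3: 63750+178266+75·74·33=425166; k=4: 117020+0+75·73·33=297695 → min 108965 | W₂..W₆: k=2: 0+87350+11·10·28=90430; k=3: 8140+218708+11·74·28=249640; k=4: 62050+67452+11·73·28=151986; k=5: 81740+0+11·33·28=91904 → min 90430.
Length 6: W₁..W₆: k=1: 0+90430+75·11·28=113530; k=2: 8250+87350+75·10·28=116600; k=3: 63750+218708+75·74·28=437858; k=4: 117020+67452+75·73·28=337772; k=5: 108965+0+75·33·28=178265 → min 113530.
Optimal order: (W₁(W₂(((W₃W₄)W₅)W₆))) with cost 113530.

113530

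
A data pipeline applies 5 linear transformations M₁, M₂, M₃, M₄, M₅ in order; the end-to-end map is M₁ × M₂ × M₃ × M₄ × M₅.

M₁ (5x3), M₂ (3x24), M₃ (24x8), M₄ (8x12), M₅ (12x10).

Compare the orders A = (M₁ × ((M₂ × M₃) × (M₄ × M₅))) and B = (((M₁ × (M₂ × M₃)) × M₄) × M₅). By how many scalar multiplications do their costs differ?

Order A = (M₁ × ((M₂ × M₃) × (M₄ × M₅))): (M₂ × M₃): 3×24 by 24×8 → 3×8, cost 3·24·8 = 576; (M₄ × M₅): 8×12 by 12×10 → 8×10, cost 8·12·10 = 960; ((M₂ × M₃) × (M₄ × M₅)): 3×8 by 8×10 → 3×10, cost 3·8·10 = 240; cumulative 1776; (M₁ × ((M₂ × M₃) × (M₄ × M₅))): 5×3 by 3×10 → 5×10, cost 5·3·10 = 150; cumulative 1926. Total 1926.
Order B = (((M₁ × (M₂ × M₃)) × M₄) × M₅): (M₂ × M₃): 3×24 by 24×8 → 3×8, cost 3·24·8 = 576; (M₁ × (M₂ × M₃)): 5×3 by 3×8 → 5×8, cost 5·3·8 = 120; cumulative 696; ((M₁ × (M₂ × M₃)) × M₄): 5×8 by 8×12 → 5×12, cost 5·8·12 = 480; cumulative 1176; (((M₁ × (M₂ × M₃)) × M₄) × M₅): 5×12 by 12×10 → 5×10, cost 5·12·10 = 600; cumulative 1776. Total 1776.
Difference: |1926 − 1776| = 150.

150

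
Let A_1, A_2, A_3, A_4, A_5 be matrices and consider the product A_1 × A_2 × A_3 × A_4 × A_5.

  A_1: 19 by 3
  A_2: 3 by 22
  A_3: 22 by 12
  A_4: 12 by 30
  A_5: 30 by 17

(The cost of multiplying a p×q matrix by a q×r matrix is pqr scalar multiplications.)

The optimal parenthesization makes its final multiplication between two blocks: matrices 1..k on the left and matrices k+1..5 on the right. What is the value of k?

Adjacent pairs: A_1A_2 = 19·3·22 = 1254; A_2A_3 = 3·22·12 = 792; A_3A_4 = 22·12·30 = 7920; A_4A_5 = 12·30·17 = 6120.
Length 3: A_1..A_3: k=1: 0+792+19·3·12=1476; k=2: 1254+0+19·22·12=6270 → min 1476 | A_2..A_4: k=2: 0+7920+3·22·30=9900; k=3: 792+0+3·12·30=1872 → min 1872 | A_3..A_5: k=3: 0+6120+22·12·17=10608; k=4: 7920+0+22·30·17=19140 → min 10608.
Length 4: A_1..A_4: k=1: 0+1872+19·3·30=3582; k=2: 1254+7920+19·22·30=21714; k=3: 1476+0+19·12·30=8316 → min 3582 | A_2..A_5: k=2: 0+10608+3·22·17=11730; k=3: 792+6120+3·12·17=7524; k=4: 1872+0+3·30·17=3402 → min 3402.
Top-level splits: k=1: (A_1..A_1)·(A_2..A_5) → 0+3402+19·3·17 = 4371; k=2: (A_1..A_2)·(A_3..A_5) → 1254+10608+19·22·17 = 18968; k=3: (A_1..A_3)·(A_4..A_5) → 1476+6120+19·12·17 = 11472; k=4: (A_1..A_4)·(A_5..A_5) → 3582+0+19·30·17 = 13272.
Best split is after A_1, i.e. k = 1.

1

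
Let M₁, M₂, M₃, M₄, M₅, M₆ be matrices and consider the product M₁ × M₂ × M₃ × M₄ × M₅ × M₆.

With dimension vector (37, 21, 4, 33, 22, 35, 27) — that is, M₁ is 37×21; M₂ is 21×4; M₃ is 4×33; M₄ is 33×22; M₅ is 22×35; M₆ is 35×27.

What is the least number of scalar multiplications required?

Adjacent pairs: M₁M₂ = 37·21·4 = 3108; M₂M₃ = 21·4·33 = 2772; M₃M₄ = 4·33·22 = 2904; M₄M₅ = 33·22·35 = 25410; M₅M₆ = 22·35·27 = 20790.
Length 3: M₁..M₃: k=1: 0+2772+37·21·33=28413; k=2: 3108+0+37·4·33=7992 → min 7992 | M₂..M₄: k=2: 0+2904+21·4·22=4752; k=3: 2772+0+21·33·22=18018 → min 4752 | M₃..M₅: k=3: 0+25410+4·33·35=30030; k=4: 2904+0+4·22·35=5984 → min 5984 | M₄..M₆: k=4: 0+20790+33·22·27=40392; k=5: 25410+0+33·35·27=56595 → min 40392.
Length 4: M₁..M₄: k=1: 0+4752+37·21·22=21846; k=2: 3108+2904+37·4·22=9268; k=3: 7992+0+37·33·22=34854 → min 9268 | M₂..M₅: k=2: 0+5984+21·4·35=8924; k=3: 2772+25410+21·33·35=52437; k=4: 4752+0+21·22·35=20922 → min 8924 | M₃..M₆: k=3: 0+40392+4·33·27=43956; k=4: 2904+20790+4·22·27=26070; k=5: 5984+0+4·35·27=9764 → min 9764.
Length 5: M₁..M₅: k=1: 0+8924+37·21·35=36119; k=2: 3108+5984+37·4·35=14272; k=3: 7992+25410+37·33·35=76137; k=4: 9268+0+37·22·35=37758 → min 14272 | M₂..M₆: k=2: 0+9764+21·4·27=12032; k=3: 2772+40392+21·33·27=61875; k=4: 4752+20790+21·22·27=38016; k=5: 8924+0+21·35·27=28769 → min 12032.
Length 6: M₁..M₆: k=1: 0+12032+37·21·27=33011; k=2: 3108+9764+37·4·27=16868; k=3: 7992+40392+37·33·27=81351; k=4: 9268+20790+37·22·27=52036; k=5: 14272+0+37·35·27=49237 → min 16868.
Optimal order: ((M₁ × M₂) × (((M₃ × M₄) × M₅) × M₆)) with cost 16868.

16868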